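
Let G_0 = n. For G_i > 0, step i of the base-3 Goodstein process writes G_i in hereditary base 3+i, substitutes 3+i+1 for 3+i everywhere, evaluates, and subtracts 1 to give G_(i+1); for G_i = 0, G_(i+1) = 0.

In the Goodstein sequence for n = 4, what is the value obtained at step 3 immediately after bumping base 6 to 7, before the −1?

3

step 0: 4 = 3 + 1; sub 4 for 3: 4 + 1; = 5; G_1 = 5−1 = 4
step 1: 4 = 4; sub 5 for 4: 5; = 5; G_2 = 5−1 = 4
step 2: 4 = 4; sub 6 for 5: 4; = 4; G_3 = 4−1 = 3
step 3: 3 = 3; sub 7 for 6: 3; = 3; G_4 = 3−1 = 2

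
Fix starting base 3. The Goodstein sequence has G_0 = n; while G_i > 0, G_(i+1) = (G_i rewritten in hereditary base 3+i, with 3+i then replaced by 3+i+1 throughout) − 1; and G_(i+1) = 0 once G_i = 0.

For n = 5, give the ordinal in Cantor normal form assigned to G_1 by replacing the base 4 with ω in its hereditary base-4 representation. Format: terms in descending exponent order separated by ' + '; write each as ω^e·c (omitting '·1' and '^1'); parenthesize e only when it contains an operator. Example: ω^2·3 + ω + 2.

[0] 5 ≡ 3 + 2 (base 3). Lift 4: 6. −1: 5.
[1] 5 ≡ 4 + 1 (base 4). Lift 5: 6. −1: 5.

ω + 1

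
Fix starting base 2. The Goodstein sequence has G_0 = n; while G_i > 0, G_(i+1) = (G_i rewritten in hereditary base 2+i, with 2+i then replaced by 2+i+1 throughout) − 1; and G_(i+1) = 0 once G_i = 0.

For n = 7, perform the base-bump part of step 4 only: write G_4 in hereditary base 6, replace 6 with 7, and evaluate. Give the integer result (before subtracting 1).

823544

(0) 7|_2 = 2^2 + 2 + 1 ↦ 3^3 + 3 + 1|_3 = 31 ⇒ 30
(1) 30|_3 = 3^3 + 3 ↦ 4^4 + 4|_4 = 260 ⇒ 259
(2) 259|_4 = 4^4 + 3 ↦ 5^5 + 3|_5 = 3128 ⇒ 3127
(3) 3127|_5 = 5^5 + 2 ↦ 6^6 + 2|_6 = 46658 ⇒ 46657
(4) 46657|_6 = 6^6 + 1 ↦ 7^7 + 1|_7 = 823544 ⇒ 823543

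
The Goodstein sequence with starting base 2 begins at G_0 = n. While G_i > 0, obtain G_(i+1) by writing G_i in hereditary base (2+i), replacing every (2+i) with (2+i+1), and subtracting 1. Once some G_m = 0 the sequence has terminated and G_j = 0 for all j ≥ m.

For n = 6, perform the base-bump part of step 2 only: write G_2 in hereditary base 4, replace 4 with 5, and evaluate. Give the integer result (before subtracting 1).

(0) 6|_2 = 2^2 + 2 ↦ 3^3 + 3|_3 = 30 ⇒ 29
(1) 29|_3 = 3^3 + 2 ↦ 4^4 + 2|_4 = 258 ⇒ 257
(2) 257|_4 = 4^4 + 1 ↦ 5^5 + 1|_5 = 3126 ⇒ 3125

3126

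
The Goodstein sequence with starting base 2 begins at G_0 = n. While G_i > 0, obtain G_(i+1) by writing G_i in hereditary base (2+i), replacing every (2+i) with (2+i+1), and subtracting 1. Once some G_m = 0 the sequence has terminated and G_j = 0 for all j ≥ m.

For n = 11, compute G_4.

(0) 11|_2 = 2^(2 + 1) + 2 + 1 ↦ 3^(3 + 1) + 3 + 1|_3 = 85 ⇒ 84
(1) 84|_3 = 3^(3 + 1) + 3 ↦ 4^(4 + 1) + 4|_4 = 1028 ⇒ 1027
(2) 1027|_4 = 4^(4 + 1) + 3 ↦ 5^(5 + 1) + 3|_5 = 15628 ⇒ 15627
(3) 15627|_5 = 5^(5 + 1) + 2 ↦ 6^(6 + 1) + 2|_6 = 279938 ⇒ 279937
(4) 279937|_6 = 6^(6 + 1) + 1 ↦ 7^(7 + 1) + 1|_7 = 5764802 ⇒ 5764801

279937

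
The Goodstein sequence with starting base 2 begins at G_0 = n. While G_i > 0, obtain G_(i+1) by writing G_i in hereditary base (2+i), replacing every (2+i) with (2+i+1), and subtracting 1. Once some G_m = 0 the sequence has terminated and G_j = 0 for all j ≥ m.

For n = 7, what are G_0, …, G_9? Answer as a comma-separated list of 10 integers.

(0) 7|_2 = 2^2 + 2 + 1 ↦ 3^3 + 3 + 1|_3 = 31 ⇒ 30
(1) 30|_3 = 3^3 + 3 ↦ 4^4 + 4|_4 = 260 ⇒ 259
(2) 259|_4 = 4^4 + 3 ↦ 5^5 + 3|_5 = 3128 ⇒ 3127
(3) 3127|_5 = 5^5 + 2 ↦ 6^6 + 2|_6 = 46658 ⇒ 46657
(4) 46657|_6 = 6^6 + 1 ↦ 7^7 + 1|_7 = 823544 ⇒ 823543
(5) 823543|_7 = 7^7 ↦ 8^8|_8 = 16777216 ⇒ 16777215
(6) 16777215|_8 = 7·8^7 + 7·8^6 + 7·8^5 + 7·8^4 + 7·8^3 + 7·8^2 + 7·8 + 7 ↦ 7·9^7 + 7·9^6 + 7·9^5 + 7·9^4 + 7·9^3 + 7·9^2 + 7·9 + 7|_9 = 37665880 ⇒ 37665879
(7) 37665879|_9 = 7·9^7 + 7·9^6 + 7·9^5 + 7·9^4 + 7·9^3 + 7·9^2 + 7·9 + 6 ↦ 7·10^7 + 7·10^6 + 7·10^5 + 7·10^4 + 7·10^3 + 7·10^2 + 7·10 + 6|_10 = 77777776 ⇒ 77777775
(8) 77777775|_10 = 7·10^7 + 7·10^6 + 7·10^5 + 7·10^4 + 7·10^3 + 7·10^2 + 7·10 + 5 ↦ 7·11^7 + 7·11^6 + 7·11^5 + 7·11^4 + 7·11^3 + 7·11^2 + 7·11 + 5|_11 = 150051214 ⇒ 150051213

7, 30, 259, 3127, 46657, 823543, 16777215, 37665879, 77777775, 150051213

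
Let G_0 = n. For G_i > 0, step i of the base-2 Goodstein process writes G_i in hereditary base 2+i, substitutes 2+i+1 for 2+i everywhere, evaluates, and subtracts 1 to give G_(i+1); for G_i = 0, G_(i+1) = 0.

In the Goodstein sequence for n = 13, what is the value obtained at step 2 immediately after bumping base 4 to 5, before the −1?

13 —HB2→ 2^(2 + 1) + 2^2 + 1 —bump→ 3^(3 + 1) + 3^3 + 1 = 109 —(−1)→ 108
108 —HB3→ 3^(3 + 1) + 3^3 —bump→ 4^(4 + 1) + 4^4 = 1280 —(−1)→ 1279
1279 —HB4→ 4^(4 + 1) + 3·4^3 + 3·4^2 + 3·4 + 3 —bump→ 5^(5 + 1) + 3·5^3 + 3·5^2 + 3·5 + 3 = 16093 —(−1)→ 16092

16093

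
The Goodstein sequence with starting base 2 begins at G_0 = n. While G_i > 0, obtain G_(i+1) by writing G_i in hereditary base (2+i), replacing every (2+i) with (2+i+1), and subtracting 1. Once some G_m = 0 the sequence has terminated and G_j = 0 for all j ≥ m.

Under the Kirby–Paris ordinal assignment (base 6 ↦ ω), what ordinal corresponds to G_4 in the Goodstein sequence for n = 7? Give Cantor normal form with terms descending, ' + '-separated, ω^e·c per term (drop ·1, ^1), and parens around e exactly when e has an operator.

(0) 7|_2 = 2^2 + 2 + 1 ↦ 3^3 + 3 + 1|_3 = 31 ⇒ 30
(1) 30|_3 = 3^3 + 3 ↦ 4^4 + 4|_4 = 260 ⇒ 259
(2) 259|_4 = 4^4 + 3 ↦ 5^5 + 3|_5 = 3128 ⇒ 3127
(3) 3127|_5 = 5^5 + 2 ↦ 6^6 + 2|_6 = 46658 ⇒ 46657
(4) 46657|_6 = 6^6 + 1 ↦ 7^7 + 1|_7 = 823544 ⇒ 823543

ω^ω + 1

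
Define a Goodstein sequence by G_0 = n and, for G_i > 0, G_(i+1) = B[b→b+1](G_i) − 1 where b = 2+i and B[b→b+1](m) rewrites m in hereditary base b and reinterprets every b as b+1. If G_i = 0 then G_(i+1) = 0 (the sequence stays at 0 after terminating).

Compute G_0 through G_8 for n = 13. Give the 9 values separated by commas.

i=0: 13 = 2^(2 + 1) + 2^2 + 1 (b=2); 2→3: 3^(3 + 1) + 3^3 + 1 = 109; 109−1 = 108
i=1: 108 = 3^(3 + 1) + 3^3 (b=3); 3→4: 4^(4 + 1) + 4^4 = 1280; 1280−1 = 1279
i=2: 1279 = 4^(4 + 1) + 3·4^3 + 3·4^2 + 3·4 + 3 (b=4); 4→5: 5^(5 + 1) + 3·5^3 + 3·5^2 + 3·5 + 3 = 16093; 16093−1 = 16092
i=3: 16092 = 5^(5 + 1) + 3·5^3 + 3·5^2 + 3·5 + 2 (b=5); 5→6: 6^(6 + 1) + 3·6^3 + 3·6^2 + 3·6 + 2 = 280712; 280712−1 = 280711
i=4: 280711 = 6^(6 + 1) + 3·6^3 + 3·6^2 + 3·6 + 1 (b=6); 6→7: 7^(7 + 1) + 3·7^3 + 3·7^2 + 3·7 + 1 = 5765999; 5765999−1 = 5765998
i=5: 5765998 = 7^(7 + 1) + 3·7^3 + 3·7^2 + 3·7 (b=7); 7→8: 8^(8 + 1) + 3·8^3 + 3·8^2 + 3·8 = 134219480; 134219480−1 = 134219479
i=6: 134219479 = 8^(8 + 1) + 3·8^3 + 3·8^2 + 2·8 + 7 (b=8); 8→9: 9^(9 + 1) + 3·9^3 + 3·9^2 + 2·9 + 7 = 3486786856; 3486786856−1 = 3486786855
i=7: 3486786855 = 9^(9 + 1) + 3·9^3 + 3·9^2 + 2·9 + 6 (b=9); 9→10: 10^(10 + 1) + 3·10^3 + 3·10^2 + 2·10 + 6 = 100000003326; 100000003326−1 = 100000003325

13, 108, 1279, 16092, 280711, 5765998, 134219479, 3486786855, 100000003325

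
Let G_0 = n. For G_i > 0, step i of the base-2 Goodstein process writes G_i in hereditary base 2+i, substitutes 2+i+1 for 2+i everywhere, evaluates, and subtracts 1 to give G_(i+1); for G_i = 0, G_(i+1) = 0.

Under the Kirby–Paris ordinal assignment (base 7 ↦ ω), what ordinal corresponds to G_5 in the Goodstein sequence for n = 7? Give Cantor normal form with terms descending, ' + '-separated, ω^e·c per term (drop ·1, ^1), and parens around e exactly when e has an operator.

[0] 7 ≡ 2^2 + 2 + 1 (base 2). Lift 3: 31. −1: 30.
[1] 30 ≡ 3^3 + 3 (base 3). Lift 4: 260. −1: 259.
[2] 259 ≡ 4^4 + 3 (base 4). Lift 5: 3128. −1: 3127.
[3] 3127 ≡ 5^5 + 2 (base 5). Lift 6: 46658. −1: 46657.
[4] 46657 ≡ 6^6 + 1 (base 6). Lift 7: 823544. −1: 823543.

ω^ω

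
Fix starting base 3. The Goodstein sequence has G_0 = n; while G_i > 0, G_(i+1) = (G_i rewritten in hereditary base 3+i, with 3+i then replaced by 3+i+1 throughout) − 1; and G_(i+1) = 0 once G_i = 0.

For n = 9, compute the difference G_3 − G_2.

2

G_0=9  [base 3] 3^2  →[3↦4]→  4^2 = 16  −1 ⇒ G_1=15
G_1=15  [base 4] 3·4 + 3  →[4↦5]→  3·5 + 3 = 18  −1 ⇒ G_2=17
G_2=17  [base 5] 3·5 + 2  →[5↦6]→  3·6 + 2 = 20  −1 ⇒ G_3=19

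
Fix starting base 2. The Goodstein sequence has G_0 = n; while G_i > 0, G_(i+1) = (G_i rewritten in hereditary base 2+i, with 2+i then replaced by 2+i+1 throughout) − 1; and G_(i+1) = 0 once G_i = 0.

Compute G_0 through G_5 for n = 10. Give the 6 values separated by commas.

10, 83, 1025, 15625, 279935, 4215754

G_0 = 10. HB_2(10) = 2^(2 + 1) + 2. Bump = 84. G_1 = 83.
G_1 = 83. HB_3(83) = 3^(3 + 1) + 2. Bump = 1026. G_2 = 1025.
G_2 = 1025. HB_4(1025) = 4^(4 + 1) + 1. Bump = 15626. G_3 = 15625.
G_3 = 15625. HB_5(15625) = 5^(5 + 1). Bump = 279936. G_4 = 279935.
G_4 = 279935. HB_6(279935) = 5·6^6 + 5·6^5 + 5·6^4 + 5·6^3 + 5·6^2 + 5·6 + 5. Bump = 4215755. G_5 = 4215754.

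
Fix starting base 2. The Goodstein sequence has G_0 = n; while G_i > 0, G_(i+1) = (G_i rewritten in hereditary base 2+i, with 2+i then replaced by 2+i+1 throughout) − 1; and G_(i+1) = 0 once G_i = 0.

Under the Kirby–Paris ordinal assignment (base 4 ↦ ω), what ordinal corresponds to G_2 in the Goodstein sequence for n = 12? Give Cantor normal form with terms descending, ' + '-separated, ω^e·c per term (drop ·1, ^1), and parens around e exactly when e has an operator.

base 2: 12 = 2^(2 + 1) + 2^2; at 3: 3^(3 + 1) + 3^3 = 108; next = 107
base 3: 107 = 3^(3 + 1) + 2·3^2 + 2·3 + 2; at 4: 4^(4 + 1) + 2·4^2 + 2·4 + 2 = 1066; next = 1065
base 4: 1065 = 4^(4 + 1) + 2·4^2 + 2·4 + 1; at 5: 5^(5 + 1) + 2·5^2 + 2·5 + 1 = 15686; next = 15685

ω^(ω + 1) + ω^2·2 + ω·2 + 1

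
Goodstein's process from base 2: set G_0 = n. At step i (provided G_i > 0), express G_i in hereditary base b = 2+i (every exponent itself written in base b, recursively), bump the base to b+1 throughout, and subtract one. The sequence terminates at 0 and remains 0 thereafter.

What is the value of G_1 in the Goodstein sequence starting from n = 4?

26

4 —HB2→ 2^2 —bump→ 3^3 = 27 —(−1)→ 26
26 —HB3→ 2·3^2 + 2·3 + 2 —bump→ 2·4^2 + 2·4 + 2 = 42 —(−1)→ 41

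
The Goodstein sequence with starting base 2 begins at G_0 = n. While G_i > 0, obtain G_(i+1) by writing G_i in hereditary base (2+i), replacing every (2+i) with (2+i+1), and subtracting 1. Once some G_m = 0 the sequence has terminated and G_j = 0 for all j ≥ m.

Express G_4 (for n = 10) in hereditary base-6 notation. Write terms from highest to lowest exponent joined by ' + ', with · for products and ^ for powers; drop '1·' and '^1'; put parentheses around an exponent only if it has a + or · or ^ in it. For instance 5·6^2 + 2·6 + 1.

(0) 10|_2 = 2^(2 + 1) + 2 ↦ 3^(3 + 1) + 3|_3 = 84 ⇒ 83
(1) 83|_3 = 3^(3 + 1) + 2 ↦ 4^(4 + 1) + 2|_4 = 1026 ⇒ 1025
(2) 1025|_4 = 4^(4 + 1) + 1 ↦ 5^(5 + 1) + 1|_5 = 15626 ⇒ 15625
(3) 15625|_5 = 5^(5 + 1) ↦ 6^(6 + 1)|_6 = 279936 ⇒ 279935
(4) 279935|_6 = 5·6^6 + 5·6^5 + 5·6^4 + 5·6^3 + 5·6^2 + 5·6 + 5 ↦ 5·7^7 + 5·7^5 + 5·7^4 + 5·7^3 + 5·7^2 + 5·7 + 5|_7 = 4215755 ⇒ 4215754

5·6^6 + 5·6^5 + 5·6^4 + 5·6^3 + 5·6^2 + 5·6 + 5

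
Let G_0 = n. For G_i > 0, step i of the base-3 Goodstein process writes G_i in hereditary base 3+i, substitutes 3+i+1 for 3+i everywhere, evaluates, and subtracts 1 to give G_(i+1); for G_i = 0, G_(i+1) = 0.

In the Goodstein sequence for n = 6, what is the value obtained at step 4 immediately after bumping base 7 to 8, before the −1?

G_0 = 6. HB_3(6) = 2·3. Bump = 8. G_1 = 7.
G_1 = 7. HB_4(7) = 4 + 3. Bump = 8. G_2 = 7.
G_2 = 7. HB_5(7) = 5 + 2. Bump = 8. G_3 = 7.
G_3 = 7. HB_6(7) = 6 + 1. Bump = 8. G_4 = 7.

8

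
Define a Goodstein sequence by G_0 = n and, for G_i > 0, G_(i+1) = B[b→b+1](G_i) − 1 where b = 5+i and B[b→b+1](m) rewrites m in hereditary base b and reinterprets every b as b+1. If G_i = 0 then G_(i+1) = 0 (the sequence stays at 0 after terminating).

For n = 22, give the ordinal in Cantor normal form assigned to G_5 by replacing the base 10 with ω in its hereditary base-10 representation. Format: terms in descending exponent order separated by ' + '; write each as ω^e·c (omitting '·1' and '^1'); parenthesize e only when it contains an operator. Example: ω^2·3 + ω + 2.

ω·3 + 5

i=0: 22 = 4·5 + 2 (b=5); 5→6: 4·6 + 2 = 26; 26−1 = 25
i=1: 25 = 4·6 + 1 (b=6); 6→7: 4·7 + 1 = 29; 29−1 = 28
i=2: 28 = 4·7 (b=7); 7→8: 4·8 = 32; 32−1 = 31
i=3: 31 = 3·8 + 7 (b=8); 8→9: 3·9 + 7 = 34; 34−1 = 33
i=4: 33 = 3·9 + 6 (b=9); 9→10: 3·10 + 6 = 36; 36−1 = 35
i=5: 35 = 3·10 + 5 (b=10); 10→11: 3·11 + 5 = 38; 38−1 = 37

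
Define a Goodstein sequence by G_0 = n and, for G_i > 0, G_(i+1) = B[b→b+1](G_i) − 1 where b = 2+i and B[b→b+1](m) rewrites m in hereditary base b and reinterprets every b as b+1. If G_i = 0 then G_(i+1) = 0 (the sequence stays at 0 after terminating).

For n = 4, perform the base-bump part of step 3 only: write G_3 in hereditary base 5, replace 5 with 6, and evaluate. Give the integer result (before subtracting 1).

i=0: 4 = 2^2 (b=2); 2→3: 3^3 = 27; 27−1 = 26
i=1: 26 = 2·3^2 + 2·3 + 2 (b=3); 3→4: 2·4^2 + 2·4 + 2 = 42; 42−1 = 41
i=2: 41 = 2·4^2 + 2·4 + 1 (b=4); 4→5: 2·5^2 + 2·5 + 1 = 61; 61−1 = 60
i=3: 60 = 2·5^2 + 2·5 (b=5); 5→6: 2·6^2 + 2·6 = 84; 84−1 = 83

84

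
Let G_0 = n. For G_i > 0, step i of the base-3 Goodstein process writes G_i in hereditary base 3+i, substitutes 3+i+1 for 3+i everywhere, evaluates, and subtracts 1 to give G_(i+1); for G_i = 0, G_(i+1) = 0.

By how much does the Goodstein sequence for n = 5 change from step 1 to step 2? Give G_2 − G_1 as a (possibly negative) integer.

0

i=0: 5 = 3 + 2 (b=3); 3→4: 4 + 2 = 6; 6−1 = 5
i=1: 5 = 4 + 1 (b=4); 4→5: 5 + 1 = 6; 6−1 = 5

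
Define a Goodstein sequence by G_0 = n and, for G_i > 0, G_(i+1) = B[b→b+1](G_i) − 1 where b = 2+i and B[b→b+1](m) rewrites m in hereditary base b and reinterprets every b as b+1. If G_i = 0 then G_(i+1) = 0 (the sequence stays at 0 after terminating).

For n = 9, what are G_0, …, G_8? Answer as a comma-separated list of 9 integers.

G_0=9  [base 2] 2^(2 + 1) + 1  →[2↦3]→  3^(3 + 1) + 1 = 82  −1 ⇒ G_1=81
G_1=81  [base 3] 3^(3 + 1)  →[3↦4]→  4^(4 + 1) = 1024  −1 ⇒ G_2=1023
G_2=1023  [base 4] 3·4^4 + 3·4^3 + 3·4^2 + 3·4 + 3  →[4↦5]→  3·5^5 + 3·5^3 + 3·5^2 + 3·5 + 3 = 9843  −1 ⇒ G_3=9842
G_3=9842  [base 5] 3·5^5 + 3·5^3 + 3·5^2 + 3·5 + 2  →[5↦6]→  3·6^6 + 3·6^3 + 3·6^2 + 3·6 + 2 = 140744  −1 ⇒ G_4=140743
G_4=140743  [base 6] 3·6^6 + 3·6^3 + 3·6^2 + 3·6 + 1  →[6↦7]→  3·7^7 + 3·7^3 + 3·7^2 + 3·7 + 1 = 2471827  −1 ⇒ G_5=2471826
G_5=2471826  [base 7] 3·7^7 + 3·7^3 + 3·7^2 + 3·7  →[7↦8]→  3·8^8 + 3·8^3 + 3·8^2 + 3·8 = 50333400  −1 ⇒ G_6=50333399
G_6=50333399  [base 8] 3·8^8 + 3·8^3 + 3·8^2 + 2·8 + 7  →[8↦9]→  3·9^9 + 3·9^3 + 3·9^2 + 2·9 + 7 = 1162263922  −1 ⇒ G_7=1162263921
G_7=1162263921  [base 9] 3·9^9 + 3·9^3 + 3·9^2 + 2·9 + 6  →[9↦10]→  3·10^10 + 3·10^3 + 3·10^2 + 2·10 + 6 = 30000003326  −1 ⇒ G_8=30000003325

9, 81, 1023, 9842, 140743, 2471826, 50333399, 1162263921, 30000003325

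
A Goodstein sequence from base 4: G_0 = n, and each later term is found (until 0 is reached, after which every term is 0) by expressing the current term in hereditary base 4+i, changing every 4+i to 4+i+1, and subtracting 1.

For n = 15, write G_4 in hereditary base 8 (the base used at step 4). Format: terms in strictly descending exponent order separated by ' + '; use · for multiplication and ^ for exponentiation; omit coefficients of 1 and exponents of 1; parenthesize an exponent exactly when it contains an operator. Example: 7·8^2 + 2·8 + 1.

G_0 = 15. HB_4(15) = 3·4 + 3. Bump = 18. G_1 = 17.
G_1 = 17. HB_5(17) = 3·5 + 2. Bump = 20. G_2 = 19.
G_2 = 19. HB_6(19) = 3·6 + 1. Bump = 22. G_3 = 21.
G_3 = 21. HB_7(21) = 3·7. Bump = 24. G_4 = 23.
G_4 = 23. HB_8(23) = 2·8 + 7. Bump = 25. G_5 = 24.

2·8 + 7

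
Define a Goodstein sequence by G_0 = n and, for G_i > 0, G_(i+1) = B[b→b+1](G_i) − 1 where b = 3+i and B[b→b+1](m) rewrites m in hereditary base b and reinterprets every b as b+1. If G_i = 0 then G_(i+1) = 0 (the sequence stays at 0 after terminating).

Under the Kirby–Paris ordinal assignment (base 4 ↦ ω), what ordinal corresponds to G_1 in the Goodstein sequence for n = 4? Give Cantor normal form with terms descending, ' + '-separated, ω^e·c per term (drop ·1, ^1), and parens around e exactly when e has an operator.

step 0: 4 = 3 + 1; sub 4 for 3: 4 + 1; = 5; G_1 = 5−1 = 4
step 1: 4 = 4; sub 5 for 4: 5; = 5; G_2 = 5−1 = 4

ω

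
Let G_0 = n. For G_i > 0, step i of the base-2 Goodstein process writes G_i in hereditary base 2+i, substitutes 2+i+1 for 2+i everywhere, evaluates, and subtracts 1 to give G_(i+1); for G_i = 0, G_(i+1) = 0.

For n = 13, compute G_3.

16092

G_0 = 13. HB_2(13) = 2^(2 + 1) + 2^2 + 1. Bump = 109. G_1 = 108.
G_1 = 108. HB_3(108) = 3^(3 + 1) + 3^3. Bump = 1280. G_2 = 1279.
G_2 = 1279. HB_4(1279) = 4^(4 + 1) + 3·4^3 + 3·4^2 + 3·4 + 3. Bump = 16093. G_3 = 16092.
G_3 = 16092. HB_5(16092) = 5^(5 + 1) + 3·5^3 + 3·5^2 + 3·5 + 2. Bump = 280712. G_4 = 280711.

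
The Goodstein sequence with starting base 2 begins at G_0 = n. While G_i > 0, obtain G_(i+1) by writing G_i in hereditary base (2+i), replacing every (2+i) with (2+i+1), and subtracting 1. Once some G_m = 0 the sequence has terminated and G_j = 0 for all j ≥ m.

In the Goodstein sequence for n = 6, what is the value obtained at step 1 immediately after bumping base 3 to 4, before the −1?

258

base 2: 6 = 2^2 + 2; at 3: 3^3 + 3 = 30; next = 29
base 3: 29 = 3^3 + 2; at 4: 4^4 + 2 = 258; next = 257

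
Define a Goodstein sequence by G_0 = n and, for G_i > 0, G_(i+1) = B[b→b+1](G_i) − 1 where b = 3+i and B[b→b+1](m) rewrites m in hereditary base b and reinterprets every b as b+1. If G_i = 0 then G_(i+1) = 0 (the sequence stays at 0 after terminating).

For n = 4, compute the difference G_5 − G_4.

-1

G_0 = 4. HB_3(4) = 3 + 1. Bump = 5. G_1 = 4.
G_1 = 4. HB_4(4) = 4. Bump = 5. G_2 = 4.
G_2 = 4. HB_5(4) = 4. Bump = 4. G_3 = 3.
G_3 = 3. HB_6(3) = 3. Bump = 3. G_4 = 2.
G_4 = 2. HB_7(2) = 2. Bump = 2. G_5 = 1.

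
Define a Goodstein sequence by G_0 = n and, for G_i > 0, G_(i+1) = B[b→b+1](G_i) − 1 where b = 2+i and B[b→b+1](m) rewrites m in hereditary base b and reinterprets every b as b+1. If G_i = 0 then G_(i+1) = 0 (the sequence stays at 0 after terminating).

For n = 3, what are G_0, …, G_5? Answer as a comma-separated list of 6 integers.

3, 3, 3, 2, 1, 0

G_0=3  [base 2] 2 + 1  →[2↦3]→  3 + 1 = 4  −1 ⇒ G_1=3
G_1=3  [base 3] 3  →[3↦4]→  4 = 4  −1 ⇒ G_2=3
G_2=3  [base 4] 3  →[4↦5]→  3 = 3  −1 ⇒ G_3=2
G_3=2  [base 5] 2  →[5↦6]→  2 = 2  −1 ⇒ G_4=1
G_4=1  [base 6] 1  →[6↦7]→  1 = 1  −1 ⇒ G_5=0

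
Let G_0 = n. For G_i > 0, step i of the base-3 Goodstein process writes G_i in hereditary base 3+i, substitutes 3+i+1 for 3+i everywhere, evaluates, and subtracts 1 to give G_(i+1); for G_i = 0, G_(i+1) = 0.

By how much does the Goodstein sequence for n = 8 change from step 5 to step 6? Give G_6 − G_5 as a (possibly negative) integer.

(0) 8|_3 = 2·3 + 2 ↦ 2·4 + 2|_4 = 10 ⇒ 9
(1) 9|_4 = 2·4 + 1 ↦ 2·5 + 1|_5 = 11 ⇒ 10
(2) 10|_5 = 2·5 ↦ 2·6|_6 = 12 ⇒ 11
(3) 11|_6 = 6 + 5 ↦ 7 + 5|_7 = 12 ⇒ 11
(4) 11|_7 = 7 + 4 ↦ 8 + 4|_8 = 12 ⇒ 11
(5) 11|_8 = 8 + 3 ↦ 9 + 3|_9 = 12 ⇒ 11

0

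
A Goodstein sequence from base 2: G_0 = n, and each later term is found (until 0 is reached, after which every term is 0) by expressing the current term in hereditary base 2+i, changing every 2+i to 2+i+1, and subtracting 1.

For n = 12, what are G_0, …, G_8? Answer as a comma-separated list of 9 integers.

12, 107, 1065, 15685, 280019, 5764910, 134217867, 3486784574, 100000000211

[0] 12 ≡ 2^(2 + 1) + 2^2 (base 2). Lift 3: 108. −1: 107.
[1] 107 ≡ 3^(3 + 1) + 2·3^2 + 2·3 + 2 (base 3). Lift 4: 1066. −1: 1065.
[2] 1065 ≡ 4^(4 + 1) + 2·4^2 + 2·4 + 1 (base 4). Lift 5: 15686. −1: 15685.
[3] 15685 ≡ 5^(5 + 1) + 2·5^2 + 2·5 (base 5). Lift 6: 280020. −1: 280019.
[4] 280019 ≡ 6^(6 + 1) + 2·6^2 + 6 + 5 (base 6). Lift 7: 5764911. −1: 5764910.
[5] 5764910 ≡ 7^(7 + 1) + 2·7^2 + 7 + 4 (base 7). Lift 8: 134217868. −1: 134217867.
[6] 134217867 ≡ 8^(8 + 1) + 2·8^2 + 8 + 3 (base 8). Lift 9: 3486784575. −1: 3486784574.
[7] 3486784574 ≡ 9^(9 + 1) + 2·9^2 + 9 + 2 (base 9). Lift 10: 100000000212. −1: 100000000211.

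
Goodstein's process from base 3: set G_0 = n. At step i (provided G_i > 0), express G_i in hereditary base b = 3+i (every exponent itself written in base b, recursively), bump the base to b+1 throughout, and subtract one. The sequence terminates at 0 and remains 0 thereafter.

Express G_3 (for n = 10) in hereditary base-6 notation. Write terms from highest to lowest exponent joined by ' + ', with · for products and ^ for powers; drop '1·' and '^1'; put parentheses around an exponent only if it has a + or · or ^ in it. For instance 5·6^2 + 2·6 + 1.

4·6 + 3

G_0=10  [base 3] 3^2 + 1  →[3↦4]→  4^2 + 1 = 17  −1 ⇒ G_1=16
G_1=16  [base 4] 4^2  →[4↦5]→  5^2 = 25  −1 ⇒ G_2=24
G_2=24  [base 5] 4·5 + 4  →[5↦6]→  4·6 + 4 = 28  −1 ⇒ G_3=27
G_3=27  [base 6] 4·6 + 3  →[6↦7]→  4·7 + 3 = 31  −1 ⇒ G_4=30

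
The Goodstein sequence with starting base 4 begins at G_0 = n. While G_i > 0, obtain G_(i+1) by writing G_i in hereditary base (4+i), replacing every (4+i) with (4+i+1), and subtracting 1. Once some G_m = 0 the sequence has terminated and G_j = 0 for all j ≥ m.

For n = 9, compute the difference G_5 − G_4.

i=0: 9 = 2·4 + 1 (b=4); 4→5: 2·5 + 1 = 11; 11−1 = 10
i=1: 10 = 2·5 (b=5); 5→6: 2·6 = 12; 12−1 = 11
i=2: 11 = 6 + 5 (b=6); 6→7: 7 + 5 = 12; 12−1 = 11
i=3: 11 = 7 + 4 (b=7); 7→8: 8 + 4 = 12; 12−1 = 11
i=4: 11 = 8 + 3 (b=8); 8→9: 9 + 3 = 12; 12−1 = 11

0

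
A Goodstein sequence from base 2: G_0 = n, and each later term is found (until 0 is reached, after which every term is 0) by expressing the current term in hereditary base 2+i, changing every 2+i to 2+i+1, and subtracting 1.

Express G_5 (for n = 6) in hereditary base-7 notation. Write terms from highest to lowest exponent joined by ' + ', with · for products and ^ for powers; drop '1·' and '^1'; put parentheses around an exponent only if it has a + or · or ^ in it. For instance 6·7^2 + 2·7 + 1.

5·7^5 + 5·7^4 + 5·7^3 + 5·7^2 + 5·7 + 4

step 0: 6 = 2^2 + 2; sub 3 for 2: 3^3 + 3; = 30; G_1 = 30−1 = 29
step 1: 29 = 3^3 + 2; sub 4 for 3: 4^4 + 2; = 258; G_2 = 258−1 = 257
step 2: 257 = 4^4 + 1; sub 5 for 4: 5^5 + 1; = 3126; G_3 = 3126−1 = 3125
step 3: 3125 = 5^5; sub 6 for 5: 6^6; = 46656; G_4 = 46656−1 = 46655
step 4: 46655 = 5·6^5 + 5·6^4 + 5·6^3 + 5·6^2 + 5·6 + 5; sub 7 for 6: 5·7^5 + 5·7^4 + 5·7^3 + 5·7^2 + 5·7 + 5; = 98040; G_5 = 98040−1 = 98039
step 5: 98039 = 5·7^5 + 5·7^4 + 5·7^3 + 5·7^2 + 5·7 + 4; sub 8 for 7: 5·8^5 + 5·8^4 + 5·8^3 + 5·8^2 + 5·8 + 4; = 187244; G_6 = 187244−1 = 187243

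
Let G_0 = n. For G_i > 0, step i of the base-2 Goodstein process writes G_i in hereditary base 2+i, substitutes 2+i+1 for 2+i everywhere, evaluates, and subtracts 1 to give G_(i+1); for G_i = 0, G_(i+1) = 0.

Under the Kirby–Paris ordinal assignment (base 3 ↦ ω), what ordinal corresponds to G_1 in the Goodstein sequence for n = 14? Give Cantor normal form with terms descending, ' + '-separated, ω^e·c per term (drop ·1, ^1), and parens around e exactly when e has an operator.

(0) 14|_2 = 2^(2 + 1) + 2^2 + 2 ↦ 3^(3 + 1) + 3^3 + 3|_3 = 111 ⇒ 110
(1) 110|_3 = 3^(3 + 1) + 3^3 + 2 ↦ 4^(4 + 1) + 4^4 + 2|_4 = 1282 ⇒ 1281

ω^(ω + 1) + ω^ω + 2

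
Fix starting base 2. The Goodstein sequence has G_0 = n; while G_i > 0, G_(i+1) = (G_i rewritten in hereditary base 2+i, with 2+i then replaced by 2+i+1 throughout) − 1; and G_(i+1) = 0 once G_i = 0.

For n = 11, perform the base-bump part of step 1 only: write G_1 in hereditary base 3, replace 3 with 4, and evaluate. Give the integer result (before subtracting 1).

i=0: 11 = 2^(2 + 1) + 2 + 1 (b=2); 2→3: 3^(3 + 1) + 3 + 1 = 85; 85−1 = 84
i=1: 84 = 3^(3 + 1) + 3 (b=3); 3→4: 4^(4 + 1) + 4 = 1028; 1028−1 = 1027

1028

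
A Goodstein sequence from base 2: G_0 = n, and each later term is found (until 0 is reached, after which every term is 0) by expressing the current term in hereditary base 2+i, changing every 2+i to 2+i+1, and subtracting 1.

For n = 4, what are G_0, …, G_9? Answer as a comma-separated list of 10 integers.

G_0=4  [base 2] 2^2  →[2↦3]→  3^3 = 27  −1 ⇒ G_1=26
G_1=26  [base 3] 2·3^2 + 2·3 + 2  →[3↦4]→  2·4^2 + 2·4 + 2 = 42  −1 ⇒ G_2=41
G_2=41  [base 4] 2·4^2 + 2·4 + 1  →[4↦5]→  2·5^2 + 2·5 + 1 = 61  −1 ⇒ G_3=60
G_3=60  [base 5] 2·5^2 + 2·5  →[5↦6]→  2·6^2 + 2·6 = 84  −1 ⇒ G_4=83
G_4=83  [base 6] 2·6^2 + 6 + 5  →[6↦7]→  2·7^2 + 7 + 5 = 110  −1 ⇒ G_5=109
G_5=109  [base 7] 2·7^2 + 7 + 4  →[7↦8]→  2·8^2 + 8 + 4 = 140  −1 ⇒ G_6=139
G_6=139  [base 8] 2·8^2 + 8 + 3  →[8↦9]→  2·9^2 + 9 + 3 = 174  −1 ⇒ G_7=173
G_7=173  [base 9] 2·9^2 + 9 + 2  →[9↦10]→  2·10^2 + 10 + 2 = 212  −1 ⇒ G_8=211
G_8=211  [base 10] 2·10^2 + 10 + 1  →[10↦11]→  2·11^2 + 11 + 1 = 254  −1 ⇒ G_9=253

4, 26, 41, 60, 83, 109, 139, 173, 211, 253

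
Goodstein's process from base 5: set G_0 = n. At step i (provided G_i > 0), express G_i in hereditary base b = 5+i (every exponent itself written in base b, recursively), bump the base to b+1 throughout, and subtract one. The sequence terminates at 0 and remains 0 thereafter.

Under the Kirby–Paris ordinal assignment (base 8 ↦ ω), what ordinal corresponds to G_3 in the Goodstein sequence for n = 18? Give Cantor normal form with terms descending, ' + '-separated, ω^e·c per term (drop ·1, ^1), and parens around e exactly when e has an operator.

ω·3

18 —HB5→ 3·5 + 3 —bump→ 3·6 + 3 = 21 —(−1)→ 20
20 —HB6→ 3·6 + 2 —bump→ 3·7 + 2 = 23 —(−1)→ 22
22 —HB7→ 3·7 + 1 —bump→ 3·8 + 1 = 25 —(−1)→ 24
24 —HB8→ 3·8 —bump→ 3·9 = 27 —(−1)→ 26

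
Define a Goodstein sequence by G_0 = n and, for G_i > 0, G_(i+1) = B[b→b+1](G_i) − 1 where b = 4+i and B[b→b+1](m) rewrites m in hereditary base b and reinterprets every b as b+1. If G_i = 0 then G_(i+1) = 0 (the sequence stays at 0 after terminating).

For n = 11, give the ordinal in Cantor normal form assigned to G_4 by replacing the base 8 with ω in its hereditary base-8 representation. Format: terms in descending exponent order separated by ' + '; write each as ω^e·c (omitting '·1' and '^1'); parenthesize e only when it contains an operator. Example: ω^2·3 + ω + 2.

ω + 7

base 4: 11 = 2·4 + 3; at 5: 2·5 + 3 = 13; next = 12
base 5: 12 = 2·5 + 2; at 6: 2·6 + 2 = 14; next = 13
base 6: 13 = 2·6 + 1; at 7: 2·7 + 1 = 15; next = 14
base 7: 14 = 2·7; at 8: 2·8 = 16; next = 15
base 8: 15 = 8 + 7; at 9: 9 + 7 = 16; next = 15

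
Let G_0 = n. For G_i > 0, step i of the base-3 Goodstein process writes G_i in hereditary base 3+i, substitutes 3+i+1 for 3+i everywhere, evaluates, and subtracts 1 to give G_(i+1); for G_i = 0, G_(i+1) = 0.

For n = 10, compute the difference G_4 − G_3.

base 3: 10 = 3^2 + 1; at 4: 4^2 + 1 = 17; next = 16
base 4: 16 = 4^2; at 5: 5^2 = 25; next = 24
base 5: 24 = 4·5 + 4; at 6: 4·6 + 4 = 28; next = 27
base 6: 27 = 4·6 + 3; at 7: 4·7 + 3 = 31; next = 30

3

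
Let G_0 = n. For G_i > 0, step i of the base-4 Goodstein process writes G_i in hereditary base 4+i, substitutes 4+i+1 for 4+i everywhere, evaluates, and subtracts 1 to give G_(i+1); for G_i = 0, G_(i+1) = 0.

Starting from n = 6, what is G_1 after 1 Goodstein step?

G_0=6  [base 4] 4 + 2  →[4↦5]→  5 + 2 = 7  −1 ⇒ G_1=6
G_1=6  [base 5] 5 + 1  →[5↦6]→  6 + 1 = 7  −1 ⇒ G_2=6

6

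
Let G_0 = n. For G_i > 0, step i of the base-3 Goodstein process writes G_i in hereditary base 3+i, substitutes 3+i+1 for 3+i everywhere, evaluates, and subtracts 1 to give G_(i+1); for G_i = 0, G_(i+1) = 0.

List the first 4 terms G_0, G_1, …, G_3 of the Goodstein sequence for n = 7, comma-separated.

[0] 7 ≡ 2·3 + 1 (base 3). Lift 4: 9. −1: 8.
[1] 8 ≡ 2·4 (base 4). Lift 5: 10. −1: 9.
[2] 9 ≡ 5 + 4 (base 5). Lift 6: 10. −1: 9.

7, 8, 9, 9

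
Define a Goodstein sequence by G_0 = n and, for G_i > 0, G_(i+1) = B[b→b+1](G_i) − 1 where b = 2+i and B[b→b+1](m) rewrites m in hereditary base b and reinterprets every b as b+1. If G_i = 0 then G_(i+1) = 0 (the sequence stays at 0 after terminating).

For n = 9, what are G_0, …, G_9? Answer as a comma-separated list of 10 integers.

9, 81, 1023, 9842, 140743, 2471826, 50333399, 1162263921, 30000003325, 855935016215

G_0=9  [base 2] 2^(2 + 1) + 1  →[2↦3]→  3^(3 + 1) + 1 = 82  −1 ⇒ G_1=81
G_1=81  [base 3] 3^(3 + 1)  →[3↦4]→  4^(4 + 1) = 1024  −1 ⇒ G_2=1023
G_2=1023  [base 4] 3·4^4 + 3·4^3 + 3·4^2 + 3·4 + 3  →[4↦5]→  3·5^5 + 3·5^3 + 3·5^2 + 3·5 + 3 = 9843  −1 ⇒ G_3=9842
G_3=9842  [base 5] 3·5^5 + 3·5^3 + 3·5^2 + 3·5 + 2  →[5↦6]→  3·6^6 + 3·6^3 + 3·6^2 + 3·6 + 2 = 140744  −1 ⇒ G_4=140743
G_4=140743  [base 6] 3·6^6 + 3·6^3 + 3·6^2 + 3·6 + 1  →[6↦7]→  3·7^7 + 3·7^3 + 3·7^2 + 3·7 + 1 = 2471827  −1 ⇒ G_5=2471826
G_5=2471826  [base 7] 3·7^7 + 3·7^3 + 3·7^2 + 3·7  →[7↦8]→  3·8^8 + 3·8^3 + 3·8^2 + 3·8 = 50333400  −1 ⇒ G_6=50333399
G_6=50333399  [base 8] 3·8^8 + 3·8^3 + 3·8^2 + 2·8 + 7  →[8↦9]→  3·9^9 + 3·9^3 + 3·9^2 + 2·9 + 7 = 1162263922  −1 ⇒ G_7=1162263921
G_7=1162263921  [base 9] 3·9^9 + 3·9^3 + 3·9^2 + 2·9 + 6  →[9↦10]→  3·10^10 + 3·10^3 + 3·10^2 + 2·10 + 6 = 30000003326  −1 ⇒ G_8=30000003325
G_8=30000003325  [base 10] 3·10^10 + 3·10^3 + 3·10^2 + 2·10 + 5  →[10↦11]→  3·11^11 + 3·11^3 + 3·11^2 + 2·11 + 5 = 855935016216  −1 ⇒ G_9=855935016215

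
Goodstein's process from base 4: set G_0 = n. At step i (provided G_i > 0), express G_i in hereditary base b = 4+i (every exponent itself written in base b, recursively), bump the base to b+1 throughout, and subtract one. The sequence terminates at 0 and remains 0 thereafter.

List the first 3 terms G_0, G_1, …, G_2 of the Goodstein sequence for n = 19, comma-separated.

base 4: 19 = 4^2 + 3; at 5: 5^2 + 3 = 28; next = 27
base 5: 27 = 5^2 + 2; at 6: 6^2 + 2 = 38; next = 37

19, 27, 37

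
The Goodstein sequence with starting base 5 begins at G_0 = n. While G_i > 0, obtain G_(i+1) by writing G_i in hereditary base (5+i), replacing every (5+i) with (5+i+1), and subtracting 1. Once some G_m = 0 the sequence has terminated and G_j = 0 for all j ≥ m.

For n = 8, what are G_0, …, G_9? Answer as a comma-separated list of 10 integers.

[0] 8 ≡ 5 + 3 (base 5). Lift 6: 9. −1: 8.
[1] 8 ≡ 6 + 2 (base 6). Lift 7: 9. −1: 8.
[2] 8 ≡ 7 + 1 (base 7). Lift 8: 9. −1: 8.
[3] 8 ≡ 8 (base 8). Lift 9: 9. −1: 8.
[4] 8 ≡ 8 (base 9). Lift 10: 8. −1: 7.
[5] 7 ≡ 7 (base 10). Lift 11: 7. −1: 6.
[6] 6 ≡ 6 (base 11). Lift 12: 6. −1: 5.
[7] 5 ≡ 5 (base 12). Lift 13: 5. −1: 4.
[8] 4 ≡ 4 (base 13). Lift 14: 4. −1: 3.

8, 8, 8, 8, 8, 7, 6, 5, 4, 3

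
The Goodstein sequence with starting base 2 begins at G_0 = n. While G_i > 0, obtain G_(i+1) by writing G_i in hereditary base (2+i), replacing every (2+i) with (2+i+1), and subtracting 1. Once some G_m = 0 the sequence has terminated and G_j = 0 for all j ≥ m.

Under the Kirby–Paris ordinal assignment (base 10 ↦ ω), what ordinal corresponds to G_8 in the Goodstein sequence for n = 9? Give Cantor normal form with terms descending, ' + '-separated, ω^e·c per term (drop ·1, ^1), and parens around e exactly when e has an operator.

(0) 9|_2 = 2^(2 + 1) + 1 ↦ 3^(3 + 1) + 1|_3 = 82 ⇒ 81
(1) 81|_3 = 3^(3 + 1) ↦ 4^(4 + 1)|_4 = 1024 ⇒ 1023
(2) 1023|_4 = 3·4^4 + 3·4^3 + 3·4^2 + 3·4 + 3 ↦ 3·5^5 + 3·5^3 + 3·5^2 + 3·5 + 3|_5 = 9843 ⇒ 9842
(3) 9842|_5 = 3·5^5 + 3·5^3 + 3·5^2 + 3·5 + 2 ↦ 3·6^6 + 3·6^3 + 3·6^2 + 3·6 + 2|_6 = 140744 ⇒ 140743
(4) 140743|_6 = 3·6^6 + 3·6^3 + 3·6^2 + 3·6 + 1 ↦ 3·7^7 + 3·7^3 + 3·7^2 + 3·7 + 1|_7 = 2471827 ⇒ 2471826
(5) 2471826|_7 = 3·7^7 + 3·7^3 + 3·7^2 + 3·7 ↦ 3·8^8 + 3·8^3 + 3·8^2 + 3·8|_8 = 50333400 ⇒ 50333399
(6) 50333399|_8 = 3·8^8 + 3·8^3 + 3·8^2 + 2·8 + 7 ↦ 3·9^9 + 3·9^3 + 3·9^2 + 2·9 + 7|_9 = 1162263922 ⇒ 1162263921
(7) 1162263921|_9 = 3·9^9 + 3·9^3 + 3·9^2 + 2·9 + 6 ↦ 3·10^10 + 3·10^3 + 3·10^2 + 2·10 + 6|_10 = 30000003326 ⇒ 30000003325

ω^ω·3 + ω^3·3 + ω^2·3 + ω·2 + 5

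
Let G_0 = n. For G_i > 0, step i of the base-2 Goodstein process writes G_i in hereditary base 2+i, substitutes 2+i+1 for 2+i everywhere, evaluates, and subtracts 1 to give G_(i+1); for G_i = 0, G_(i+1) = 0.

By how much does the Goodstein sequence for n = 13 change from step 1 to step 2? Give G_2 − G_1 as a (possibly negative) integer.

1171

step 0: 13 = 2^(2 + 1) + 2^2 + 1; sub 3 for 2: 3^(3 + 1) + 3^3 + 1; = 109; G_1 = 109−1 = 108
step 1: 108 = 3^(3 + 1) + 3^3; sub 4 for 3: 4^(4 + 1) + 4^4; = 1280; G_2 = 1280−1 = 1279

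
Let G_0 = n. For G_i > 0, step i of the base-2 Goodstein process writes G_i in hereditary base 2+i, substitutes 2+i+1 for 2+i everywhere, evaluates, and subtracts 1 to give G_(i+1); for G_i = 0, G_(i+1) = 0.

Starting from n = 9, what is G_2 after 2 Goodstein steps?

G_0 = 9. HB_2(9) = 2^(2 + 1) + 1. Bump = 82. G_1 = 81.
G_1 = 81. HB_3(81) = 3^(3 + 1). Bump = 1024. G_2 = 1023.
G_2 = 1023. HB_4(1023) = 3·4^4 + 3·4^3 + 3·4^2 + 3·4 + 3. Bump = 9843. G_3 = 9842.

1023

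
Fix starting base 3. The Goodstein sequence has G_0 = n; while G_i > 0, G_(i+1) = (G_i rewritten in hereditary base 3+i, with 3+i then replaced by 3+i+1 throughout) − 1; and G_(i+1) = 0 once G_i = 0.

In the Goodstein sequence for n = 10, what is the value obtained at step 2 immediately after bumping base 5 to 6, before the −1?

28

G_0=10  [base 3] 3^2 + 1  →[3↦4]→  4^2 + 1 = 17  −1 ⇒ G_1=16
G_1=16  [base 4] 4^2  →[4↦5]→  5^2 = 25  −1 ⇒ G_2=24
G_2=24  [base 5] 4·5 + 4  →[5↦6]→  4·6 + 4 = 28  −1 ⇒ G_3=27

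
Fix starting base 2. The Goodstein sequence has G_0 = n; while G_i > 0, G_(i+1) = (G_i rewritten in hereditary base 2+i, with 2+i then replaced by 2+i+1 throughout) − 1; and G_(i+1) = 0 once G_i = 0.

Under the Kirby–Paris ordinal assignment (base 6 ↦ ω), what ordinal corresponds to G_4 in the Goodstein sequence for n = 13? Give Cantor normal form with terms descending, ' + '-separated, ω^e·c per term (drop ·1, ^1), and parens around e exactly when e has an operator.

G_0=13  [base 2] 2^(2 + 1) + 2^2 + 1  →[2↦3]→  3^(3 + 1) + 3^3 + 1 = 109  −1 ⇒ G_1=108
G_1=108  [base 3] 3^(3 + 1) + 3^3  →[3↦4]→  4^(4 + 1) + 4^4 = 1280  −1 ⇒ G_2=1279
G_2=1279  [base 4] 4^(4 + 1) + 3·4^3 + 3·4^2 + 3·4 + 3  →[4↦5]→  5^(5 + 1) + 3·5^3 + 3·5^2 + 3·5 + 3 = 16093  −1 ⇒ G_3=16092
G_3=16092  [base 5] 5^(5 + 1) + 3·5^3 + 3·5^2 + 3·5 + 2  →[5↦6]→  6^(6 + 1) + 3·6^3 + 3·6^2 + 3·6 + 2 = 280712  −1 ⇒ G_4=280711

ω^(ω + 1) + ω^3·3 + ω^2·3 + ω·3 + 1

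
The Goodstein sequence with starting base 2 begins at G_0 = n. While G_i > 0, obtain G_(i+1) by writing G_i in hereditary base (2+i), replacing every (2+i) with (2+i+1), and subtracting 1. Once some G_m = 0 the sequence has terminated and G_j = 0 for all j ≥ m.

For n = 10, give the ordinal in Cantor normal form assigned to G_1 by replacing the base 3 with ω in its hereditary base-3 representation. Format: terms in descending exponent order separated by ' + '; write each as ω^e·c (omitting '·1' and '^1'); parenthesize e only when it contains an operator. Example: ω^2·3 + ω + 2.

G_0=10  [base 2] 2^(2 + 1) + 2  →[2↦3]→  3^(3 + 1) + 3 = 84  −1 ⇒ G_1=83
G_1=83  [base 3] 3^(3 + 1) + 2  →[3↦4]→  4^(4 + 1) + 2 = 1026  −1 ⇒ G_2=1025

ω^(ω + 1) + 2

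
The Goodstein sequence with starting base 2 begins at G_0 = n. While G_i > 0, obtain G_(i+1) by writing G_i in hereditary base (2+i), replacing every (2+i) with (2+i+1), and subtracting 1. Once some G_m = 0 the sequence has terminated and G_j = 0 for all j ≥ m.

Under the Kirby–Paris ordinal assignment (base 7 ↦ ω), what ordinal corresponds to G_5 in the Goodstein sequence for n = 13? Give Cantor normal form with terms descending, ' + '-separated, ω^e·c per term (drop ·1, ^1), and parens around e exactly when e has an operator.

G_0=13  [base 2] 2^(2 + 1) + 2^2 + 1  →[2↦3]→  3^(3 + 1) + 3^3 + 1 = 109  −1 ⇒ G_1=108
G_1=108  [base 3] 3^(3 + 1) + 3^3  →[3↦4]→  4^(4 + 1) + 4^4 = 1280  −1 ⇒ G_2=1279
G_2=1279  [base 4] 4^(4 + 1) + 3·4^3 + 3·4^2 + 3·4 + 3  →[4↦5]→  5^(5 + 1) + 3·5^3 + 3·5^2 + 3·5 + 3 = 16093  −1 ⇒ G_3=16092
G_3=16092  [base 5] 5^(5 + 1) + 3·5^3 + 3·5^2 + 3·5 + 2  →[5↦6]→  6^(6 + 1) + 3·6^3 + 3·6^2 + 3·6 + 2 = 280712  −1 ⇒ G_4=280711
G_4=280711  [base 6] 6^(6 + 1) + 3·6^3 + 3·6^2 + 3·6 + 1  →[6↦7]→  7^(7 + 1) + 3·7^3 + 3·7^2 + 3·7 + 1 = 5765999  −1 ⇒ G_5=5765998
G_5=5765998  [base 7] 7^(7 + 1) + 3·7^3 + 3·7^2 + 3·7  →[7↦8]→  8^(8 + 1) + 3·8^3 + 3·8^2 + 3·8 = 134219480  −1 ⇒ G_6=134219479

ω^(ω + 1) + ω^3·3 + ω^2·3 + ω·3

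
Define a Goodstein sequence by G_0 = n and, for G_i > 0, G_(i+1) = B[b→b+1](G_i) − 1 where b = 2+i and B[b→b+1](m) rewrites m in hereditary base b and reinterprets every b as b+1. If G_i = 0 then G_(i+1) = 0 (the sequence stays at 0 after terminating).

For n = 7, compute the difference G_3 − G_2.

[0] 7 ≡ 2^2 + 2 + 1 (base 2). Lift 3: 31. −1: 30.
[1] 30 ≡ 3^3 + 3 (base 3). Lift 4: 260. −1: 259.
[2] 259 ≡ 4^4 + 3 (base 4). Lift 5: 3128. −1: 3127.

2868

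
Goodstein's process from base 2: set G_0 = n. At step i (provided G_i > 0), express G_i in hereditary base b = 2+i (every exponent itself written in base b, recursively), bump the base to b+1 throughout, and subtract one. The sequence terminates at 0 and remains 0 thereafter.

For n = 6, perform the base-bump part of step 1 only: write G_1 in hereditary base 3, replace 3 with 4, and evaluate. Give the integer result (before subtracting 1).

[0] 6 ≡ 2^2 + 2 (base 2). Lift 3: 30. −1: 29.
[1] 29 ≡ 3^3 + 2 (base 3). Lift 4: 258. −1: 257.

258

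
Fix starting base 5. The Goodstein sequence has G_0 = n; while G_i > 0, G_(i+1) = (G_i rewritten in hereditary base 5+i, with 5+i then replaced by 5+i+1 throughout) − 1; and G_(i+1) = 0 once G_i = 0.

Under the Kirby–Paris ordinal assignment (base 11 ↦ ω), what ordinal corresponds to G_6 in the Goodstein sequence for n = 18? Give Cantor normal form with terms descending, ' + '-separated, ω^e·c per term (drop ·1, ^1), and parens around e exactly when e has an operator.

ω·2 + 6

G_0 = 18. HB_5(18) = 3·5 + 3. Bump = 21. G_1 = 20.
G_1 = 20. HB_6(20) = 3·6 + 2. Bump = 23. G_2 = 22.
G_2 = 22. HB_7(22) = 3·7 + 1. Bump = 25. G_3 = 24.
G_3 = 24. HB_8(24) = 3·8. Bump = 27. G_4 = 26.
G_4 = 26. HB_9(26) = 2·9 + 8. Bump = 28. G_5 = 27.
G_5 = 27. HB_10(27) = 2·10 + 7. Bump = 29. G_6 = 28.
G_6 = 28. HB_11(28) = 2·11 + 6. Bump = 30. G_7 = 29.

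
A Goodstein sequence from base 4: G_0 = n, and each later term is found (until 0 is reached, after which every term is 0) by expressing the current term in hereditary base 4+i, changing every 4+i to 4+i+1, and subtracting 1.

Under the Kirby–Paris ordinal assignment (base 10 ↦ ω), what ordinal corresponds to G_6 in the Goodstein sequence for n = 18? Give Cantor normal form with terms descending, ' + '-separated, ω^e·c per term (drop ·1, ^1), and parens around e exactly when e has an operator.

18 —HB4→ 4^2 + 2 —bump→ 5^2 + 2 = 27 —(−1)→ 26
26 —HB5→ 5^2 + 1 —bump→ 6^2 + 1 = 37 —(−1)→ 36
36 —HB6→ 6^2 —bump→ 7^2 = 49 —(−1)→ 48
48 —HB7→ 6·7 + 6 —bump→ 6·8 + 6 = 54 —(−1)→ 53
53 —HB8→ 6·8 + 5 —bump→ 6·9 + 5 = 59 —(−1)→ 58
58 —HB9→ 6·9 + 4 —bump→ 6·10 + 4 = 64 —(−1)→ 63
63 —HB10→ 6·10 + 3 —bump→ 6·11 + 3 = 69 —(−1)→ 68

ω·6 + 3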